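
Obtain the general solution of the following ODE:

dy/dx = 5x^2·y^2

Separating variables and integrating:
-1/y = 5x^3/3 + C

General solution: y^-1 = (-5/3)x^3 + C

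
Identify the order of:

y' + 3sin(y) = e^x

The order is 1 (highest derivative is of order 1).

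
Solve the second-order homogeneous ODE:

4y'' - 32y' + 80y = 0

Characteristic equation: 4r² - 32r + 80 = 0
Divide by 4: r² - 8r + 20 = 0
Roots: r = 4 ± 2i (complex conjugates)
General solution: y = e^(4x)(C₁cos(2x) + C₂sin(2x))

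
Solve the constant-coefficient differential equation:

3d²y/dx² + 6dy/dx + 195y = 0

Characteristic equation: 3r² + 6r + 195 = 0
Divide by 3: r² + 2r + 65 = 0
Roots: r = -1 ± 8i (complex conjugates)
General solution: y = e^(-x)(C₁cos(8x) + C₂sin(8x))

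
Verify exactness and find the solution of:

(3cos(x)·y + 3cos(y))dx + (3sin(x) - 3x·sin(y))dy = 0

Verify exactness: ∂M/∂y = ∂N/∂x ✓
Find F(x,y) such that ∂F/∂x = M, ∂F/∂y = N
Solution: 3sin(x)·y + 3x·cos(y) = C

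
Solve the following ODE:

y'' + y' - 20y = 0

Characteristic equation: r² + r - 20 = 0
Roots: r = 4, -5 (distinct real)
General solution: y = C₁e^(4x) + C₂e^(-5x)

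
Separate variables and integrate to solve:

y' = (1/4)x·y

Separating variables and integrating:
ln|y| = x^2/8 + C

General solution: y = Ce^(x^2/8)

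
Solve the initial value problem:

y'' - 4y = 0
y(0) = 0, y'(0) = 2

General solution: y = C₁e^(2x) + C₂e^(-2x)
Applying ICs: C₁ = 1/2, C₂ = -1/2
Particular solution: y = (1/2)e^(2x) - (1/2)e^(-2x)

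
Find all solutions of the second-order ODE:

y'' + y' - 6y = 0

Characteristic equation: r² + r - 6 = 0
Roots: r = 2, -3 (distinct real)
General solution: y = C₁e^(2x) + C₂e^(-3x)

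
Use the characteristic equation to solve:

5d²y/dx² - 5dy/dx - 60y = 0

Characteristic equation: 5r² - 5r - 60 = 0
Divide by 5: r² - r - 12 = 0
Roots: r = 4, -3 (distinct real)
General solution: y = C₁e^(4x) + C₂e^(-3x)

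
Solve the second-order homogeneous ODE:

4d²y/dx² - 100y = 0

Characteristic equation: 4r² - 100 = 0
Divide by 4: r² - 25 = 0
Roots: r = 5, -5 (distinct real)
General solution: y = C₁e^(5x) + C₂e^(-5x)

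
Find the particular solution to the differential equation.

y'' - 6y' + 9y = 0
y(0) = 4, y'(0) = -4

General solution: y = (C₁ + C₂x)e^(3x)
Repeated root r = 3
Applying ICs: C₁ = 4, C₂ = -16
Particular solution: y = (4 - 16x)e^(3x)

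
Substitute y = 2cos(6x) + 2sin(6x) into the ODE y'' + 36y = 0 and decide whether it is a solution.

Verification:
y'' = -72cos(6x) - 72sin(6x)
y'' + 36y = 0 ✓

Yes, it is a solution.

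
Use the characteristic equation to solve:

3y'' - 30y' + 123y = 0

Characteristic equation: 3r² - 30r + 123 = 0
Divide by 3: r² - 10r + 41 = 0
Roots: r = 5 ± 4i (complex conjugates)
General solution: y = e^(5x)(C₁cos(4x) + C₂sin(4x))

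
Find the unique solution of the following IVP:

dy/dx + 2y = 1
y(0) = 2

General solution: y = 1/2 + Ce^(-2x)
Applying y(0) = 2: C = 2 - 1/2 = 3/2
Particular solution: y = 1/2 + (3/2)e^(-2x)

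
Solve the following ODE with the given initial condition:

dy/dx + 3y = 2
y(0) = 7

General solution: y = 2/3 + Ce^(-3x)
Applying y(0) = 7: C = 7 - 2/3 = 19/3
Particular solution: y = 2/3 + (19/3)e^(-3x)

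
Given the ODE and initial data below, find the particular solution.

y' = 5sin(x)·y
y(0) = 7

General solution: y = Ce^(-5cos(x))
Applying IC y(0) = 7:
Particular solution: y = 7e^(5(1-cos(x)))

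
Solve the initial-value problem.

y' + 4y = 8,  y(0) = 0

General solution: y = 2 + Ce^(-4x)
Applying y(0) = 0: C = 0 - 2 = -2
Particular solution: y = 2 - 2e^(-4x)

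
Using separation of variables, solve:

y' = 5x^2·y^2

Separating variables and integrating:
-1/y = 5x^3/3 + C

General solution: y^-1 = (-5/3)x^3 + C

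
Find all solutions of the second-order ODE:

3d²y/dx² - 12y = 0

Characteristic equation: 3r² - 12 = 0
Divide by 3: r² - 4 = 0
Roots: r = 2, -2 (distinct real)
General solution: y = C₁e^(2x) + C₂e^(-2x)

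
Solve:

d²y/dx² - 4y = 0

Characteristic equation: r² - 4 = 0
Roots: r = 2, -2 (distinct real)
General solution: y = C₁e^(2x) + C₂e^(-2x)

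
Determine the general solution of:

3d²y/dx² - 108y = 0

Characteristic equation: 3r² - 108 = 0
Divide by 3: r² - 36 = 0
Roots: r = 6, -6 (distinct real)
General solution: y = C₁e^(6x) + C₂e^(-6x)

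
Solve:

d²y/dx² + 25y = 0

Characteristic equation: r² + 25 = 0
Roots: r = ±5i (complex conjugates)
General solution: y = C₁cos(5x) + C₂sin(5x)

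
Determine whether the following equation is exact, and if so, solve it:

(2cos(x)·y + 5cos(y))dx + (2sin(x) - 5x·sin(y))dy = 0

Verify exactness: ∂M/∂y = ∂N/∂x ✓
Find F(x,y) such that ∂F/∂x = M, ∂F/∂y = N
Solution: 2sin(x)·y + 5x·cos(y) = C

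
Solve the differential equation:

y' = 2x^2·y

Separating variables and integrating:
ln|y| = 2x^3/3 + C

General solution: y = Ce^(2x^3/3)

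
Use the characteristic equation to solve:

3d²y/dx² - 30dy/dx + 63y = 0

Characteristic equation: 3r² - 30r + 63 = 0
Divide by 3: r² - 10r + 21 = 0
Roots: r = 3, 7 (distinct real)
General solution: y = C₁e^(3x) + C₂e^(7x)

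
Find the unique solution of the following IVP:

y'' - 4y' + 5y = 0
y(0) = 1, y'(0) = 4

General solution: y = e^(2x)(C₁cos(x) + C₂sin(x))
Complex roots r = 2 ± i
Applying ICs: C₁ = 1, C₂ = 2
Particular solution: y = e^(2x)(cos(x) + 2sin(x))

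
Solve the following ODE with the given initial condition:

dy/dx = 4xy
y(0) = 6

General solution: y = Ce^(2x²)
Applying IC y(0) = 6:
Particular solution: y = 6e^(2x²)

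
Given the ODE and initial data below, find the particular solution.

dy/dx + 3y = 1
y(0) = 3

General solution: y = 1/3 + Ce^(-3x)
Applying y(0) = 3: C = 3 - 1/3 = 8/3
Particular solution: y = 1/3 + (8/3)e^(-3x)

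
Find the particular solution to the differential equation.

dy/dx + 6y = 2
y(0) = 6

General solution: y = 1/3 + Ce^(-6x)
Applying y(0) = 6: C = 6 - 1/3 = 17/3
Particular solution: y = 1/3 + (17/3)e^(-6x)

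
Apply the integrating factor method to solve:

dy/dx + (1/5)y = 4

Using integrating factor method:

General solution: y = 20 + Ce^(-x/5)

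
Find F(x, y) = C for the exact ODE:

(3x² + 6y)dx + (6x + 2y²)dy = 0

Verify exactness: ∂M/∂y = ∂N/∂x ✓
Find F(x,y) such that ∂F/∂x = M, ∂F/∂y = N
Solution: x³ + 6xy + 2y³/3 = C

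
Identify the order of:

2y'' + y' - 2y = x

The order is 2 (highest derivative is of order 2).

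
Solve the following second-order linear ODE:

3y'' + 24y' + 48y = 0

Characteristic equation: 3r² + 24r + 48 = 0
Divide by 3: r² + 8r + 16 = 0
Factored: (r + 4)² = 0
Repeated root: r = -4
General solution: y = (C₁ + C₂x)e^(-4x)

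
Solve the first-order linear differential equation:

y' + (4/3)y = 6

Using integrating factor method:

General solution: y = 9/2 + Ce^(-4x/3)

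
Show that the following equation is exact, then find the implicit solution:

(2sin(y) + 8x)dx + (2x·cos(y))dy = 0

Verify exactness: ∂M/∂y = ∂N/∂x ✓
Find F(x,y) such that ∂F/∂x = M, ∂F/∂y = N
Solution: 2x·sin(y) + 4x² = C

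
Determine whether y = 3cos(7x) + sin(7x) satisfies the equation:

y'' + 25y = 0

Verification:
y'' = -147cos(7x) - 49sin(7x)
y'' + 25y ≠ 0 (frequency mismatch: got 49 instead of 25)

No, it is not a solution.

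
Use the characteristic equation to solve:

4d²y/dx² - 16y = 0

Characteristic equation: 4r² - 16 = 0
Divide by 4: r² - 4 = 0
Roots: r = 2, -2 (distinct real)
General solution: y = C₁e^(2x) + C₂e^(-2x)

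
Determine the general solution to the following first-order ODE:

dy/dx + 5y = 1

Using integrating factor method:

General solution: y = 1/5 + Ce^(-5x)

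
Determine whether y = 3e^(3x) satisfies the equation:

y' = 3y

Verification:
y = 3e^(3x)
y' = 9e^(3x)
3y = 9e^(3x)
y' = 3y ✓

Yes, it is a solution.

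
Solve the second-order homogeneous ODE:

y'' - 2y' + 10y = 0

Characteristic equation: r² - 2r + 10 = 0
Roots: r = 1 ± 3i (complex conjugates)
General solution: y = e^x(C₁cos(3x) + C₂sin(3x))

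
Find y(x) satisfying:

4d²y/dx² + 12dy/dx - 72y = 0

Characteristic equation: 4r² + 12r - 72 = 0
Divide by 4: r² + 3r - 18 = 0
Roots: r = 3, -6 (distinct real)
General solution: y = C₁e^(3x) + C₂e^(-6x)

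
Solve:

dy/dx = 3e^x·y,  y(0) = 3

General solution: y = Ce^(3e^x)
Applying IC y(0) = 3:
Particular solution: y = 3e^(3(e^x - 1))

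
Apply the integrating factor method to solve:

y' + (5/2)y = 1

Using integrating factor method:

General solution: y = 2/5 + Ce^(-5x/2)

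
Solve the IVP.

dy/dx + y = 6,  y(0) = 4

General solution: y = 6 + Ce^(-x)
Applying y(0) = 4: C = 4 - 6 = -2
Particular solution: y = 6 - 2e^(-x)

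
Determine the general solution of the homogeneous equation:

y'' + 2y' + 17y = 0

Characteristic equation: r² + 2r + 17 = 0
Roots: r = -1 ± 4i (complex conjugates)
General solution: y = e^(-x)(C₁cos(4x) + C₂sin(4x))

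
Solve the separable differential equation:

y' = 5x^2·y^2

Separating variables and integrating:
-1/y = 5x^3/3 + C

General solution: y^-1 = (-5/3)x^3 + C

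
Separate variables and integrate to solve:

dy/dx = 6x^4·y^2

Separating variables and integrating:
-1/y = 6x^5/5 + C

General solution: y^-1 = (-6/5)x^5 + C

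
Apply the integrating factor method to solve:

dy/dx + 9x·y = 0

Using integrating factor method:

General solution: y = Ce^(-9x^2/2)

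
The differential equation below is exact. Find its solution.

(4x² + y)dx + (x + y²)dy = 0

Verify exactness: ∂M/∂y = ∂N/∂x ✓
Find F(x,y) such that ∂F/∂x = M, ∂F/∂y = N
Solution: 4x³/3 + xy + y³/3 = C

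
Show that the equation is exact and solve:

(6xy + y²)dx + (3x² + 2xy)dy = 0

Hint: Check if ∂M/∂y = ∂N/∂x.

Verify exactness: ∂M/∂y = ∂N/∂x ✓
Find F(x,y) such that ∂F/∂x = M, ∂F/∂y = N
Solution: 3x²y + xy² = C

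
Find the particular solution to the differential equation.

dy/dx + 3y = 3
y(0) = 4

General solution: y = 1 + Ce^(-3x)
Applying y(0) = 4: C = 4 - 1 = 3
Particular solution: y = 1 + 3e^(-3x)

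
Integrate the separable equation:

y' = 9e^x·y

Separating variables and integrating:
ln|y| = 9e^x + C

General solution: y = Ce^(9e^x)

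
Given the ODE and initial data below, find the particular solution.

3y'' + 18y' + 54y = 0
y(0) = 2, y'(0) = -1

General solution: y = e^(-3x)(C₁cos(3x) + C₂sin(3x))
Complex roots r = -3 ± 3i
Applying ICs: C₁ = 2, C₂ = 5/3
Particular solution: y = e^(-3x)(2cos(3x) + (5/3)sin(3x))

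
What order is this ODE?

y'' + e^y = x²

The order is 2 (highest derivative is of order 2).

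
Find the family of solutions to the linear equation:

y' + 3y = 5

Using integrating factor method:

General solution: y = 5/3 + Ce^(-3x)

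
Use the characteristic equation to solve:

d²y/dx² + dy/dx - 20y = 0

Characteristic equation: r² + r - 20 = 0
Roots: r = 4, -5 (distinct real)
General solution: y = C₁e^(4x) + C₂e^(-5x)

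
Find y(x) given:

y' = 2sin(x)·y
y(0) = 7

General solution: y = Ce^(-2cos(x))
Applying IC y(0) = 7:
Particular solution: y = 7e^(2(1-cos(x)))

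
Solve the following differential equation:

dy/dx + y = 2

Using integrating factor method:

General solution: y = 2 + Ce^(-x)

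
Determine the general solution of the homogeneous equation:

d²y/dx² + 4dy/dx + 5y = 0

Characteristic equation: r² + 4r + 5 = 0
Roots: r = -2 ± i (complex conjugates)
General solution: y = e^(-2x)(C₁cos(x) + C₂sin(x))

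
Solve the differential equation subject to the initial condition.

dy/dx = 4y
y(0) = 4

General solution: y = Ce^(4x)
Applying IC y(0) = 4:
Particular solution: y = 4e^(4x)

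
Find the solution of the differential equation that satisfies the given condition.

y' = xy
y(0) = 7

General solution: y = Ce^(x²/2)
Applying IC y(0) = 7:
Particular solution: y = 7e^(x²/2)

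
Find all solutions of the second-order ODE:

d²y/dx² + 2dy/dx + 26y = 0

Characteristic equation: r² + 2r + 26 = 0
Roots: r = -1 ± 5i (complex conjugates)
General solution: y = e^(-x)(C₁cos(5x) + C₂sin(5x))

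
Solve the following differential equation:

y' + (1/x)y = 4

Using integrating factor method:

General solution: y = 2x + C/x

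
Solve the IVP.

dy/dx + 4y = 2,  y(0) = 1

General solution: y = 1/2 + Ce^(-4x)
Applying y(0) = 1: C = 1 - 1/2 = 1/2
Particular solution: y = 1/2 + (1/2)e^(-4x)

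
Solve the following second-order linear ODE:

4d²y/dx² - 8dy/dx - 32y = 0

Characteristic equation: 4r² - 8r - 32 = 0
Divide by 4: r² - 2r - 8 = 0
Roots: r = 4, -2 (distinct real)
General solution: y = C₁e^(4x) + C₂e^(-2x)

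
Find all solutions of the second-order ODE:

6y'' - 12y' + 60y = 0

Characteristic equation: 6r² - 12r + 60 = 0
Divide by 6: r² - 2r + 10 = 0
Roots: r = 1 ± 3i (complex conjugates)
General solution: y = e^x(C₁cos(3x) + C₂sin(3x))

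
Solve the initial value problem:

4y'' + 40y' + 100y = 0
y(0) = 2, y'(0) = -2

General solution: y = (C₁ + C₂x)e^(-5x)
Repeated root r = -5
Applying ICs: C₁ = 2, C₂ = 8
Particular solution: y = (2 + 8x)e^(-5x)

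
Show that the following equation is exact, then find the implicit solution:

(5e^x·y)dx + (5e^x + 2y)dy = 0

Verify exactness: ∂M/∂y = ∂N/∂x ✓
Find F(x,y) such that ∂F/∂x = M, ∂F/∂y = N
Solution: 5e^x·y + y² = C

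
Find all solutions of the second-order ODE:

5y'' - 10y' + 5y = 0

Characteristic equation: 5r² - 10r + 5 = 0
Divide by 5: r² - 2r + 1 = 0
Factored: (r - 1)² = 0
Repeated root: r = 1
General solution: y = (C₁ + C₂x)e^x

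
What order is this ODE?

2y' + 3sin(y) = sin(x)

The order is 1 (highest derivative is of order 1).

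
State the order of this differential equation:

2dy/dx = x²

The order is 1 (highest derivative is of order 1).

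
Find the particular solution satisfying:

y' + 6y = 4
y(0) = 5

General solution: y = 2/3 + Ce^(-6x)
Applying y(0) = 5: C = 5 - 2/3 = 13/3
Particular solution: y = 2/3 + (13/3)e^(-6x)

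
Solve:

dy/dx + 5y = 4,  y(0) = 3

General solution: y = 4/5 + Ce^(-5x)
Applying y(0) = 3: C = 3 - 4/5 = 11/5
Particular solution: y = 4/5 + (11/5)e^(-5x)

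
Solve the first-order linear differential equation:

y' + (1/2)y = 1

Using integrating factor method:

General solution: y = 2 + Ce^(-x/2)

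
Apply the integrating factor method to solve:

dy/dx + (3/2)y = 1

Using integrating factor method:

General solution: y = 2/3 + Ce^(-3x/2)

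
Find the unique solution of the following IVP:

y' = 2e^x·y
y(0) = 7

General solution: y = Ce^(2e^x)
Applying IC y(0) = 7:
Particular solution: y = 7e^(2(e^x - 1))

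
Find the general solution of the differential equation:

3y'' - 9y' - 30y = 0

Characteristic equation: 3r² - 9r - 30 = 0
Divide by 3: r² - 3r - 10 = 0
Roots: r = 5, -2 (distinct real)
General solution: y = C₁e^(5x) + C₂e^(-2x)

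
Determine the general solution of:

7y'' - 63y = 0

Characteristic equation: 7r² - 63 = 0
Divide by 7: r² - 9 = 0
Roots: r = 3, -3 (distinct real)
General solution: y = C₁e^(3x) + C₂e^(-3x)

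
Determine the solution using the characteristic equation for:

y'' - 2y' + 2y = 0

Characteristic equation: r² - 2r + 2 = 0
Roots: r = 1 ± i (complex conjugates)
General solution: y = e^x(C₁cos(x) + C₂sin(x))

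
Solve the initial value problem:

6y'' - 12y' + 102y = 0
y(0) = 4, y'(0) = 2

General solution: y = e^x(C₁cos(4x) + C₂sin(4x))
Complex roots r = 1 ± 4i
Applying ICs: C₁ = 4, C₂ = -1/2
Particular solution: y = e^x(4cos(4x) - (1/2)sin(4x))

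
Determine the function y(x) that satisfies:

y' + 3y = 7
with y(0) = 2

General solution: y = 7/3 + Ce^(-3x)
Applying y(0) = 2: C = 2 - 7/3 = -1/3
Particular solution: y = 7/3 - (1/3)e^(-3x)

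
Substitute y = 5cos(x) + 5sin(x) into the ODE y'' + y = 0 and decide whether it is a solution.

Verification:
y'' = -5cos(x) - 5sin(x)
y'' + y = 0 ✓

Yes, it is a solution.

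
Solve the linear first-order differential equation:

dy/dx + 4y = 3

Using integrating factor method:

General solution: y = 3/4 + Ce^(-4x)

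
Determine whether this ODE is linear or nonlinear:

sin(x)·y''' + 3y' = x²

Linear (y and its derivatives appear to the first power only, no products of y terms)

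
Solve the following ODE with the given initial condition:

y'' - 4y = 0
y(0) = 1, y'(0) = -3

General solution: y = C₁e^(2x) + C₂e^(-2x)
Applying ICs: C₁ = -1/4, C₂ = 5/4
Particular solution: y = -(1/4)e^(2x) + (5/4)e^(-2x)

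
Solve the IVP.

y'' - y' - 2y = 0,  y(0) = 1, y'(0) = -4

General solution: y = C₁e^(2x) + C₂e^(-x)
Applying ICs: C₁ = -1, C₂ = 2
Particular solution: y = -e^(2x) + 2e^(-x)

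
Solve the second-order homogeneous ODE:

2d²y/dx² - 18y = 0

Characteristic equation: 2r² - 18 = 0
Divide by 2: r² - 9 = 0
Roots: r = 3, -3 (distinct real)
General solution: y = C₁e^(3x) + C₂e^(-3x)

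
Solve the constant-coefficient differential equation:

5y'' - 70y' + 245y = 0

Characteristic equation: 5r² - 70r + 245 = 0
Divide by 5: r² - 14r + 49 = 0
Factored: (r - 7)² = 0
Repeated root: r = 7
General solution: y = (C₁ + C₂x)e^(7x)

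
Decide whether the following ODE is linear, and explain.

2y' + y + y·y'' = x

Nonlinear (y·y'' term)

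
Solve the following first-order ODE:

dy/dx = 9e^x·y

Separating variables and integrating:
ln|y| = 9e^x + C

General solution: y = Ce^(9e^x)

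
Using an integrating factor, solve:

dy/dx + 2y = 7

Using integrating factor method:

General solution: y = 7/2 + Ce^(-2x)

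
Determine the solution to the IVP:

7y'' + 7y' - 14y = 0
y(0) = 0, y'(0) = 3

General solution: y = C₁e^x + C₂e^(-2x)
Applying ICs: C₁ = 1, C₂ = -1
Particular solution: y = e^x - e^(-2x)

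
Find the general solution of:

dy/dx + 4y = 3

Using integrating factor method:

General solution: y = 3/4 + Ce^(-4x)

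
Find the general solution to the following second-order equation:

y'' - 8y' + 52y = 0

Characteristic equation: r² - 8r + 52 = 0
Roots: r = 4 ± 6i (complex conjugates)
General solution: y = e^(4x)(C₁cos(6x) + C₂sin(6x))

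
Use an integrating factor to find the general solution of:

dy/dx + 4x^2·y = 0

Using integrating factor method:

General solution: y = Ce^(-4x^3/3)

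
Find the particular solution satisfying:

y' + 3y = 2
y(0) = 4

General solution: y = 2/3 + Ce^(-3x)
Applying y(0) = 4: C = 4 - 2/3 = 10/3
Particular solution: y = 2/3 + (10/3)e^(-3x)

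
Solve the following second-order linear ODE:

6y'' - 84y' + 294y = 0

Characteristic equation: 6r² - 84r + 294 = 0
Divide by 6: r² - 14r + 49 = 0
Factored: (r - 7)² = 0
Repeated root: r = 7
General solution: y = (C₁ + C₂x)e^(7x)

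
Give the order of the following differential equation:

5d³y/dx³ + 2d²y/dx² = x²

The order is 3 (highest derivative is of order 3).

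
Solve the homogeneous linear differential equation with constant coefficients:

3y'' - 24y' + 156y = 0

Characteristic equation: 3r² - 24r + 156 = 0
Divide by 3: r² - 8r + 52 = 0
Roots: r = 4 ± 6i (complex conjugates)
General solution: y = e^(4x)(C₁cos(6x) + C₂sin(6x))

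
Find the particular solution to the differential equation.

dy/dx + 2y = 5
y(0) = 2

General solution: y = 5/2 + Ce^(-2x)
Applying y(0) = 2: C = 2 - 5/2 = -1/2
Particular solution: y = 5/2 - (1/2)e^(-2x)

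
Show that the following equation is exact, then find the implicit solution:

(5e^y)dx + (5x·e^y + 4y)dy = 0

Verify exactness: ∂M/∂y = ∂N/∂x ✓
Find F(x,y) such that ∂F/∂x = M, ∂F/∂y = N
Solution: 5x·e^y + 2y² = C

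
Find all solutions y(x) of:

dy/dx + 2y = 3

Using integrating factor method:

General solution: y = 3/2 + Ce^(-2x)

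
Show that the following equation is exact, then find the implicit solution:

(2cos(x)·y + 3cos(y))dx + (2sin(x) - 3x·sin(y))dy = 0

Verify exactness: ∂M/∂y = ∂N/∂x ✓
Find F(x,y) such that ∂F/∂x = M, ∂F/∂y = N
Solution: 2sin(x)·y + 3x·cos(y) = C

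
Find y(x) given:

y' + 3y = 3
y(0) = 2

General solution: y = 1 + Ce^(-3x)
Applying y(0) = 2: C = 2 - 1 = 1
Particular solution: y = 1 + e^(-3x)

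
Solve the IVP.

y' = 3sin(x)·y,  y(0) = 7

General solution: y = Ce^(-3cos(x))
Applying IC y(0) = 7:
Particular solution: y = 7e^(3(1-cos(x)))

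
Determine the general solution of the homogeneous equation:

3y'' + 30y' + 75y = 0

Characteristic equation: 3r² + 30r + 75 = 0
Divide by 3: r² + 10r + 25 = 0
Factored: (r + 5)² = 0
Repeated root: r = -5
General solution: y = (C₁ + C₂x)e^(-5x)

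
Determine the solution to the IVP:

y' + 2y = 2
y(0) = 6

General solution: y = 1 + Ce^(-2x)
Applying y(0) = 6: C = 6 - 1 = 5
Particular solution: y = 1 + 5e^(-2x)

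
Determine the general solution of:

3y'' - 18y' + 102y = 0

Characteristic equation: 3r² - 18r + 102 = 0
Divide by 3: r² - 6r + 34 = 0
Roots: r = 3 ± 5i (complex conjugates)
General solution: y = e^(3x)(C₁cos(5x) + C₂sin(5x))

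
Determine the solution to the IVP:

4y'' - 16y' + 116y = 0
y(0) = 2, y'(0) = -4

General solution: y = e^(2x)(C₁cos(5x) + C₂sin(5x))
Complex roots r = 2 ± 5i
Applying ICs: C₁ = 2, C₂ = -8/5
Particular solution: y = e^(2x)(2cos(5x) - (8/5)sin(5x))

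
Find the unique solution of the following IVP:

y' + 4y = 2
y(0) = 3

General solution: y = 1/2 + Ce^(-4x)
Applying y(0) = 3: C = 3 - 1/2 = 5/2
Particular solution: y = 1/2 + (5/2)e^(-4x)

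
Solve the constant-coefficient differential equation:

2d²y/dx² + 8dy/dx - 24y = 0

Characteristic equation: 2r² + 8r - 24 = 0
Divide by 2: r² + 4r - 12 = 0
Roots: r = 2, -6 (distinct real)
General solution: y = C₁e^(2x) + C₂e^(-6x)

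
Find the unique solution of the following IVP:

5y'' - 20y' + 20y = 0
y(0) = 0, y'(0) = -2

General solution: y = (C₁ + C₂x)e^(2x)
Repeated root r = 2
Applying ICs: C₁ = 0, C₂ = -2
Particular solution: y = -2xe^(2x)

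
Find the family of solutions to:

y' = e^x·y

Separating variables and integrating:
ln|y| = e^x + C

General solution: y = Ce^(e^x)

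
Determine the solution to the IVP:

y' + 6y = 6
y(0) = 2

General solution: y = 1 + Ce^(-6x)
Applying y(0) = 2: C = 2 - 1 = 1
Particular solution: y = 1 + e^(-6x)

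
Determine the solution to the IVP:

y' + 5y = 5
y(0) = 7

General solution: y = 1 + Ce^(-5x)
Applying y(0) = 7: C = 7 - 1 = 6
Particular solution: y = 1 + 6e^(-5x)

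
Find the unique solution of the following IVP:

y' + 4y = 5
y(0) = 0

General solution: y = 5/4 + Ce^(-4x)
Applying y(0) = 0: C = 0 - 5/4 = -5/4
Particular solution: y = 5/4 - (5/4)e^(-4x)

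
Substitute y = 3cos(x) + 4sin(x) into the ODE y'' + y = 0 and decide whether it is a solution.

Verification:
y'' = -3cos(x) - 4sin(x)
y'' + y = 0 ✓

Yes, it is a solution.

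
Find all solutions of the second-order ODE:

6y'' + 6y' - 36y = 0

Characteristic equation: 6r² + 6r - 36 = 0
Divide by 6: r² + r - 6 = 0
Roots: r = 2, -3 (distinct real)
General solution: y = C₁e^(2x) + C₂e^(-3x)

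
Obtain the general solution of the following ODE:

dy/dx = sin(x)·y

Separating variables and integrating:
ln|y| = -cos(x) + C

General solution: y = Ce^(-cos(x))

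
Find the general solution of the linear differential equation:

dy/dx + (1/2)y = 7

Using integrating factor method:

General solution: y = 14 + Ce^(-x/2)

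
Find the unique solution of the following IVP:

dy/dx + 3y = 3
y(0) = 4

General solution: y = 1 + Ce^(-3x)
Applying y(0) = 4: C = 4 - 1 = 3
Particular solution: y = 1 + 3e^(-3x)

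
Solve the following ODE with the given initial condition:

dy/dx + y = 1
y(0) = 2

General solution: y = 1 + Ce^(-x)
Applying y(0) = 2: C = 2 - 1 = 1
Particular solution: y = 1 + e^(-x)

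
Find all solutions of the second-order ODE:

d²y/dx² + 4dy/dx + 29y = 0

Characteristic equation: r² + 4r + 29 = 0
Roots: r = -2 ± 5i (complex conjugates)
General solution: y = e^(-2x)(C₁cos(5x) + C₂sin(5x))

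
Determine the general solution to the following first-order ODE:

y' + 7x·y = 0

Using integrating factor method:

General solution: y = Ce^(-7x^2/2)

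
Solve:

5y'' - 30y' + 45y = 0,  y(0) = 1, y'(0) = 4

General solution: y = (C₁ + C₂x)e^(3x)
Repeated root r = 3
Applying ICs: C₁ = 1, C₂ = 1
Particular solution: y = (1 + x)e^(3x)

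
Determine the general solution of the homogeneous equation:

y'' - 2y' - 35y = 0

Characteristic equation: r² - 2r - 35 = 0
Roots: r = 7, -5 (distinct real)
General solution: y = C₁e^(7x) + C₂e^(-5x)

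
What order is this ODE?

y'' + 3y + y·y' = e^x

The order is 2 (highest derivative is of order 2).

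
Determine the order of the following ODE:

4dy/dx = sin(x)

The order is 1 (highest derivative is of order 1).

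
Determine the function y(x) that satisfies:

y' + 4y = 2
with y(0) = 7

General solution: y = 1/2 + Ce^(-4x)
Applying y(0) = 7: C = 7 - 1/2 = 13/2
Particular solution: y = 1/2 + (13/2)e^(-4x)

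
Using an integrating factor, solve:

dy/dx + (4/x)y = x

Using integrating factor method:

General solution: y = (1/6)x^2 + Cx^(-4)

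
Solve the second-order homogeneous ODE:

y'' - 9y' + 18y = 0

Characteristic equation: r² - 9r + 18 = 0
Roots: r = 6, 3 (distinct real)
General solution: y = C₁e^(6x) + C₂e^(3x)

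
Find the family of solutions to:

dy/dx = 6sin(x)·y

Separating variables and integrating:
ln|y| = -6cos(x) + C

General solution: y = Ce^(-6cos(x))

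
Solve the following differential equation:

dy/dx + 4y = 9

Using integrating factor method:

General solution: y = 9/4 + Ce^(-4x)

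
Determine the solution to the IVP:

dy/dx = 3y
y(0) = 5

General solution: y = Ce^(3x)
Applying IC y(0) = 5:
Particular solution: y = 5e^(3x)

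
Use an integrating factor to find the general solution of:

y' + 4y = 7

Using integrating factor method:

General solution: y = 7/4 + Ce^(-4x)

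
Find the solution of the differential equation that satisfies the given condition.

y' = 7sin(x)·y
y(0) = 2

General solution: y = Ce^(-7cos(x))
Applying IC y(0) = 2:
Particular solution: y = 2e^(7(1-cos(x)))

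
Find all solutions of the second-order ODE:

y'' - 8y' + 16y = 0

Characteristic equation: r² - 8r + 16 = 0
Factored: (r - 4)² = 0
Repeated root: r = 4
General solution: y = (C₁ + C₂x)e^(4x)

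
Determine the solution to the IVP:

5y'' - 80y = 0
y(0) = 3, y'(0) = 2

General solution: y = C₁e^(4x) + C₂e^(-4x)
Applying ICs: C₁ = 7/4, C₂ = 5/4
Particular solution: y = (7/4)e^(4x) + (5/4)e^(-4x)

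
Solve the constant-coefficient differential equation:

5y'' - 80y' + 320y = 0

Characteristic equation: 5r² - 80r + 320 = 0
Divide by 5: r² - 16r + 64 = 0
Factored: (r - 8)² = 0
Repeated root: r = 8
General solution: y = (C₁ + C₂x)e^(8x)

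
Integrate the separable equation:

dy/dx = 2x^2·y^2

Separating variables and integrating:
-1/y = 2x^3/3 + C

General solution: y^-1 = (-2/3)x^3 + C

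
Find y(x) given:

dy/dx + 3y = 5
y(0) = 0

General solution: y = 5/3 + Ce^(-3x)
Applying y(0) = 0: C = 0 - 5/3 = -5/3
Particular solution: y = 5/3 - (5/3)e^(-3x)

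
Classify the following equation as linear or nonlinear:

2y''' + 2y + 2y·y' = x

Nonlinear (product y·y')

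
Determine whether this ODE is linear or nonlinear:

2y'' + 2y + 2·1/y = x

Nonlinear (1/y term)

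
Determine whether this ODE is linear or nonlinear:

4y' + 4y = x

Linear (y and its derivatives appear to the first power only, no products of y terms)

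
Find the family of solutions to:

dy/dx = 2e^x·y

Separating variables and integrating:
ln|y| = 2e^x + C

General solution: y = Ce^(2e^x)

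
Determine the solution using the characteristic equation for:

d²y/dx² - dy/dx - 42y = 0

Characteristic equation: r² - r - 42 = 0
Roots: r = 7, -6 (distinct real)
General solution: y = C₁e^(7x) + C₂e^(-6x)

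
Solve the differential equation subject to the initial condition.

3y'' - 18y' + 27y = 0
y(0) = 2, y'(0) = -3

General solution: y = (C₁ + C₂x)e^(3x)
Repeated root r = 3
Applying ICs: C₁ = 2, C₂ = -9
Particular solution: y = (2 - 9x)e^(3x)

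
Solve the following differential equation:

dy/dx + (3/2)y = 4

Using integrating factor method:

General solution: y = 8/3 + Ce^(-3x/2)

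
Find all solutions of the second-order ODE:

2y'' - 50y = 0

Characteristic equation: 2r² - 50 = 0
Divide by 2: r² - 25 = 0
Roots: r = 5, -5 (distinct real)
General solution: y = C₁e^(5x) + C₂e^(-5x)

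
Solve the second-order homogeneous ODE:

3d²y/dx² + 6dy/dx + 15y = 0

Characteristic equation: 3r² + 6r + 15 = 0
Divide by 3: r² + 2r + 5 = 0
Roots: r = -1 ± 2i (complex conjugates)
General solution: y = e^(-x)(C₁cos(2x) + C₂sin(2x))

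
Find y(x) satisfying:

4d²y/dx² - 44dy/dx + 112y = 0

Characteristic equation: 4r² - 44r + 112 = 0
Divide by 4: r² - 11r + 28 = 0
Roots: r = 7, 4 (distinct real)
General solution: y = C₁e^(7x) + C₂e^(4x)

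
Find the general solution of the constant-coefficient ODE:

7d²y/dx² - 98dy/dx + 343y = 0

Characteristic equation: 7r² - 98r + 343 = 0
Divide by 7: r² - 14r + 49 = 0
Factored: (r - 7)² = 0
Repeated root: r = 7
General solution: y = (C₁ + C₂x)e^(7x)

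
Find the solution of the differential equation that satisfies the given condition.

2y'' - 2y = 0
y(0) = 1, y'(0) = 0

General solution: y = C₁e^x + C₂e^(-x)
Applying ICs: C₁ = 1/2, C₂ = 1/2
Particular solution: y = (1/2)e^x + (1/2)e^(-x)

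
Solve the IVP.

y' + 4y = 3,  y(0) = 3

General solution: y = 3/4 + Ce^(-4x)
Applying y(0) = 3: C = 3 - 3/4 = 9/4
Particular solution: y = 3/4 + (9/4)e^(-4x)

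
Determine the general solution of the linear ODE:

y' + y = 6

Using integrating factor method:

General solution: y = 6 + Ce^(-x)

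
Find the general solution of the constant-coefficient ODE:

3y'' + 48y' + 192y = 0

Characteristic equation: 3r² + 48r + 192 = 0
Divide by 3: r² + 16r + 64 = 0
Factored: (r + 8)² = 0
Repeated root: r = -8
General solution: y = (C₁ + C₂x)e^(-8x)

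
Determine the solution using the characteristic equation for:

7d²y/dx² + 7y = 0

Characteristic equation: 7r² + 7 = 0
Divide by 7: r² + 1 = 0
Roots: r = ±i (complex conjugates)
General solution: y = C₁cos(x) + C₂sin(x)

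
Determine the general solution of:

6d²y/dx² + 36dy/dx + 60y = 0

Characteristic equation: 6r² + 36r + 60 = 0
Divide by 6: r² + 6r + 10 = 0
Roots: r = -3 ± i (complex conjugates)
General solution: y = e^(-3x)(C₁cos(x) + C₂sin(x))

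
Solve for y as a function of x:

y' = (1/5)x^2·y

Separating variables and integrating:
ln|y| = x^3/15 + C

General solution: y = Ce^(x^3/15)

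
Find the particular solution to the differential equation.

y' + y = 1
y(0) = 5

General solution: y = 1 + Ce^(-x)
Applying y(0) = 5: C = 5 - 1 = 4
Particular solution: y = 1 + 4e^(-x)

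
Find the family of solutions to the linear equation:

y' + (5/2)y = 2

Using integrating factor method:

General solution: y = 4/5 + Ce^(-5x/2)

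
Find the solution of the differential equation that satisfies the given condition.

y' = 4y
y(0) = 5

General solution: y = Ce^(4x)
Applying IC y(0) = 5:
Particular solution: y = 5e^(4x)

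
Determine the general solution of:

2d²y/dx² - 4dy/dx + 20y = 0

Characteristic equation: 2r² - 4r + 20 = 0
Divide by 2: r² - 2r + 10 = 0
Roots: r = 1 ± 3i (complex conjugates)
General solution: y = e^x(C₁cos(3x) + C₂sin(3x))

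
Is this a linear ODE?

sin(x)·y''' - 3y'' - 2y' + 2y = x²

Yes. Linear (y and its derivatives appear to the first power only, no products of y terms)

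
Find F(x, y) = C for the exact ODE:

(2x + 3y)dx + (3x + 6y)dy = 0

Verify exactness: ∂M/∂y = ∂N/∂x ✓
Find F(x,y) such that ∂F/∂x = M, ∂F/∂y = N
Solution: x² + 3xy + 3y² = C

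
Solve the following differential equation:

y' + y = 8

Using integrating factor method:

General solution: y = 8 + Ce^(-x)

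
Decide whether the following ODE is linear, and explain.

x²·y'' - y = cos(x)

Linear (y and its derivatives appear to the first power only, no products of y terms)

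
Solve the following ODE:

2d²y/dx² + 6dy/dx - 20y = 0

Characteristic equation: 2r² + 6r - 20 = 0
Divide by 2: r² + 3r - 10 = 0
Roots: r = 2, -5 (distinct real)
General solution: y = C₁e^(2x) + C₂e^(-5x)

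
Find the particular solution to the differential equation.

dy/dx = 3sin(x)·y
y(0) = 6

General solution: y = Ce^(-3cos(x))
Applying IC y(0) = 6:
Particular solution: y = 6e^(3(1-cos(x)))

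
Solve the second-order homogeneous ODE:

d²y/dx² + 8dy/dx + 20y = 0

Characteristic equation: r² + 8r + 20 = 0
Roots: r = -4 ± 2i (complex conjugates)
General solution: y = e^(-4x)(C₁cos(2x) + C₂sin(2x))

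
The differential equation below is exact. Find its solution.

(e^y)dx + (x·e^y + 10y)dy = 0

Verify exactness: ∂M/∂y = ∂N/∂x ✓
Find F(x,y) such that ∂F/∂x = M, ∂F/∂y = N
Solution: x·e^y + 5y² = C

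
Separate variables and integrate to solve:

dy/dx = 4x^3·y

Separating variables and integrating:
ln|y| = x^4 + C

General solution: y = Ce^(x^4)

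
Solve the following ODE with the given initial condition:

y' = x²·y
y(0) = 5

General solution: y = Ce^(x³/3)
Applying IC y(0) = 5:
Particular solution: y = 5e^(x³/3)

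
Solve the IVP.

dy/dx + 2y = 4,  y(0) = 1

General solution: y = 2 + Ce^(-2x)
Applying y(0) = 1: C = 1 - 2 = -1
Particular solution: y = 2 - e^(-2x)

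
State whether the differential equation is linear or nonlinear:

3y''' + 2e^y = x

Nonlinear (e^y is nonlinear in y)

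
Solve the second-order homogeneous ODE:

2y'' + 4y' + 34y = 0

Characteristic equation: 2r² + 4r + 34 = 0
Divide by 2: r² + 2r + 17 = 0
Roots: r = -1 ± 4i (complex conjugates)
General solution: y = e^(-x)(C₁cos(4x) + C₂sin(4x))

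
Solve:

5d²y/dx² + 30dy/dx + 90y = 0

Characteristic equation: 5r² + 30r + 90 = 0
Divide by 5: r² + 6r + 18 = 0
Roots: r = -3 ± 3i (complex conjugates)
General solution: y = e^(-3x)(C₁cos(3x) + C₂sin(3x))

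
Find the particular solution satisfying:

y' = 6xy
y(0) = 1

General solution: y = Ce^(3x²)
Applying IC y(0) = 1:
Particular solution: y = e^(3x²)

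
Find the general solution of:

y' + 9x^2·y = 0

Using integrating factor method:

General solution: y = Ce^(-3x^3)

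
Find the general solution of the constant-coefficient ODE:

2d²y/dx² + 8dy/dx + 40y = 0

Characteristic equation: 2r² + 8r + 40 = 0
Divide by 2: r² + 4r + 20 = 0
Roots: r = -2 ± 4i (complex conjugates)
General solution: y = e^(-2x)(C₁cos(4x) + C₂sin(4x))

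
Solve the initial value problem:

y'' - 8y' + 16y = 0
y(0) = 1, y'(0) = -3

General solution: y = (C₁ + C₂x)e^(4x)
Repeated root r = 4
Applying ICs: C₁ = 1, C₂ = -7
Particular solution: y = (1 - 7x)e^(4x)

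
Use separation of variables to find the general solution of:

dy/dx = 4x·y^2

Separating variables and integrating:
-1/y = 2x^2 + C

General solution: y^-1 = -2x^2 + C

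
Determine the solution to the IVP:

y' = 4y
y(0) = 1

General solution: y = Ce^(4x)
Applying IC y(0) = 1:
Particular solution: y = e^(4x)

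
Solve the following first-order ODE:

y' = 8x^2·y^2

Separating variables and integrating:
-1/y = 8x^3/3 + C

General solution: y^-1 = (-8/3)x^3 + C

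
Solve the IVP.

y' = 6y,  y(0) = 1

General solution: y = Ce^(6x)
Applying IC y(0) = 1:
Particular solution: y = e^(6x)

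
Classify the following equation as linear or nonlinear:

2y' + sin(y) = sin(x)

Nonlinear (sin(y) is nonlinear in y)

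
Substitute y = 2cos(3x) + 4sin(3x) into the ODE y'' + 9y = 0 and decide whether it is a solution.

Verification:
y'' = -18cos(3x) - 36sin(3x)
y'' + 9y = 0 ✓

Yes, it is a solution.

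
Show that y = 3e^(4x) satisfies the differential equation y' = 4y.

Verification:
y = 3e^(4x)
y' = 12e^(4x)
4y = 12e^(4x)
y' = 4y ✓

Yes, it is a solution.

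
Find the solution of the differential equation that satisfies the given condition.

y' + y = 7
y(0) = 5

General solution: y = 7 + Ce^(-x)
Applying y(0) = 5: C = 5 - 7 = -2
Particular solution: y = 7 - 2e^(-x)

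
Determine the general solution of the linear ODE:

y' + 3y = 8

Using integrating factor method:

General solution: y = 8/3 + Ce^(-3x)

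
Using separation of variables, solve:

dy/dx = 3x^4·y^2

Separating variables and integrating:
-1/y = 3x^5/5 + C

General solution: y^-1 = (-3/5)x^5 + C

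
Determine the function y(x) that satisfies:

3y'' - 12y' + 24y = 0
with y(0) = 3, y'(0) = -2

General solution: y = e^(2x)(C₁cos(2x) + C₂sin(2x))
Complex roots r = 2 ± 2i
Applying ICs: C₁ = 3, C₂ = -4
Particular solution: y = e^(2x)(3cos(2x) - 4sin(2x))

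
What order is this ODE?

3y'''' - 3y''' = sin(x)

The order is 4 (highest derivative is of order 4).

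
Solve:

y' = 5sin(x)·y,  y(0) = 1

General solution: y = Ce^(-5cos(x))
Applying IC y(0) = 1:
Particular solution: y = e^(5(1-cos(x)))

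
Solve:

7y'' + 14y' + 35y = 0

Characteristic equation: 7r² + 14r + 35 = 0
Divide by 7: r² + 2r + 5 = 0
Roots: r = -1 ± 2i (complex conjugates)
General solution: y = e^(-x)(C₁cos(2x) + C₂sin(2x))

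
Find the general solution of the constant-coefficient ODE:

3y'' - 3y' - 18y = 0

Characteristic equation: 3r² - 3r - 18 = 0
Divide by 3: r² - r - 6 = 0
Roots: r = 3, -2 (distinct real)
General solution: y = C₁e^(3x) + C₂e^(-2x)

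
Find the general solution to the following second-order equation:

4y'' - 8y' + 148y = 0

Characteristic equation: 4r² - 8r + 148 = 0
Divide by 4: r² - 2r + 37 = 0
Roots: r = 1 ± 6i (complex conjugates)
General solution: y = e^x(C₁cos(6x) + C₂sin(6x))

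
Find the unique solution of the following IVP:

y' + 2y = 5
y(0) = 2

General solution: y = 5/2 + Ce^(-2x)
Applying y(0) = 2: C = 2 - 5/2 = -1/2
Particular solution: y = 5/2 - (1/2)e^(-2x)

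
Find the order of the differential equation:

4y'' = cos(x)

The order is 2 (highest derivative is of order 2).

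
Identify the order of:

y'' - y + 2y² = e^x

The order is 2 (highest derivative is of order 2).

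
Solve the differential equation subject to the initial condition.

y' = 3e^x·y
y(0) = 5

General solution: y = Ce^(3e^x)
Applying IC y(0) = 5:
Particular solution: y = 5e^(3(e^x - 1))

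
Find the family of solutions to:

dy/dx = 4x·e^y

Separating variables and integrating:
-e^(-y) = 2x² + C

General solution: y = -ln(C - 2x²)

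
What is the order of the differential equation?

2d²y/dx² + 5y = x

The order is 2 (highest derivative is of order 2).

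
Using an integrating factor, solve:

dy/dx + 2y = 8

Using integrating factor method:

General solution: y = 4 + Ce^(-2x)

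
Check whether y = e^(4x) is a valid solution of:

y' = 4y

Verification:
y = e^(4x)
y' = 4e^(4x)
4y = 4e^(4x)
y' = 4y ✓

Yes, it is a solution.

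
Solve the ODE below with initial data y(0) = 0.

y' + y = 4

General solution: y = 4 + Ce^(-x)
Applying y(0) = 0: C = 0 - 4 = -4
Particular solution: y = 4 - 4e^(-x)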